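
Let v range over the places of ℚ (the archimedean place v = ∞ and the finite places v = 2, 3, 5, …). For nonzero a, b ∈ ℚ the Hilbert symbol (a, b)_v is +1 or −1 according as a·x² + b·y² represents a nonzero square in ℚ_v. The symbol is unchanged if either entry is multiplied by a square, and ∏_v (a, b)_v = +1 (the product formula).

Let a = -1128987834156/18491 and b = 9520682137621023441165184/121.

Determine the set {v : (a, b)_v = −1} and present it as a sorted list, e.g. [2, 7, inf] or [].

Mod squares: a ≡ -3187041, b ≡ 79534. Check v ∈ {∞, 2, 3, 7, 11, 13, 17, 19, 23, 41, 47}.
v=41: a=41^-2·(≡30), b=41^0·(≡15) mod 41; (30|41)=-1, (15|41)=-1; (−1)^{-2·0·20}·(-1)^0·(-1)^-2 = +1.
v=3: a=3^3·(≡1), b=3^0·(≡1) mod 3; (1|3)=+1, (1|3)=+1; (−1)^{3·0·1}·(+1)^0·(+1)^3 = +1.
v=∞: -3187041 < 0 and 79534 > 0  ⇒  (a,b)_∞ = +1.
v=19: a=19^1·(≡8), b=19^3·(≡16) mod 19; (8|19)=-1, (16|19)=+1; (−1)^{1·3·9}·(-1)^3·(+1)^1 = +1.
v=13: a=13^1·(≡9), b=13^3·(≡5) mod 13; (9|13)=+1, (5|13)=-1; (−1)^{1·3·6}·(+1)^3·(-1)^1 = -1.
v=47: a=47^2·(≡30), b=47^0·(≡19) mod 47; (30|47)=-1, (19|47)=-1; (−1)^{2·0·23}·(-1)^0·(-1)^2 = +1.
v=17: a=17^1·(≡14), b=17^6·(≡2) mod 17; (14|17)=-1, (2|17)=+1; (−1)^{1·6·8}·(-1)^6·(+1)^1 = +1.
v=7: a=7^2·(≡6), b=7^5·(≡1) mod 7; (6|7)=-1, (1|7)=+1; (−1)^{2·5·3}·(-1)^5·(+1)^2 = -1.
v=23: a=23^1·(≡3), b=23^3·(≡1) mod 23; (3|23)=+1, (1|23)=+1; (−1)^{1·3·11}·(+1)^3·(+1)^1 = -1.
v=2: v_2(a)=2, v_2(b)=7; units ≡ 7, 7 (mod 8); ε·ε+αω+βω = 1·1+2·0+7·0 ≡ 1  ⇒  (a,b)_2 = -1.
v=11: a=11^-1·(≡3), b=11^-2·(≡3) mod 11; (3|11)=+1, (3|11)=+1; (−1)^{-1·-2·5}·(+1)^-2·(+1)^-1 = +1.
(-3187041, 79534 / ℚ) ramifies at {2, 7, 13, 23}: a division algebra.

[2, 7, 13, 23]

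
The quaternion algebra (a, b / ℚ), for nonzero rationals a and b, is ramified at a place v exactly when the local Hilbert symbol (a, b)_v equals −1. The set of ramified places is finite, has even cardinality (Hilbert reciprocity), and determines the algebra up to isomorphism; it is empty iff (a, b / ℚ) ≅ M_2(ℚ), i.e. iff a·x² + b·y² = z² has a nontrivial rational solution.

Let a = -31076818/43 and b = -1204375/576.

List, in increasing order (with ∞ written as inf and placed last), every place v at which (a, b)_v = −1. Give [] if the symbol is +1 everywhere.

[23, 41, 43, inf]

(a, b) ≡ (-1390534, -1927) mod (ℚ^×)²; places V = {2, 3, 5, 19, 23, 31, 37, 41, 43, 47, ∞}.
(a,b)_19: α=1, u≡10; β=0, v≡9 (mod 19); (10|19)=-1, (9|19)=+1; sign (−1)^0·-1^0·+1^1 = +1.
(a,b)_∞: sgn(-1390534)=−, sgn(-1927)=−, so -1.
(a,b)_37: α=1, u≡10; β=0, v≡27 (mod 37); (10|37)=+1, (27|37)=+1; sign (−1)^0·+1^0·+1^1 = +1.
(a,b)_41: α=0, u≡17; β=1, v≡11 (mod 41); (17|41)=-1, (11|41)=-1; sign (−1)^0·-1^1·-1^0 = -1.
(a,b)_43: α=-1, u≡13; β=0, v≡26 (mod 43); (13|43)=+1, (26|43)=-1; sign (−1)^0·+1^0·-1^-1 = -1.
(a,b)_5: α=0, u≡4; β=4, v≡3 (mod 5); (4|5)=+1, (3|5)=-1; sign (−1)^0·+1^4·-1^0 = +1.
(a,b)_23: α=1, u≡18; β=0, v≡20 (mod 23); (18|23)=+1, (20|23)=-1; sign (−1)^0·+1^0·-1^1 = -1.
(a,b)_2: α=1, β=-6; u≡5, v≡1 (mod 8); ε(u)ε(v)=0·0, αω(v)=1·0, βω(u)=-6·1; sum ≡ 0  ⇒  +1.
(a,b)_3: α=0, u≡2; β=-2, v≡2 (mod 3); (2|3)=-1, (2|3)=-1; sign (−1)^0·-1^-2·-1^0 = +1.
(a,b)_31: α=2, u≡28; β=0, v≡21 (mod 31); (28|31)=+1, (21|31)=-1; sign (−1)^0·+1^0·-1^2 = +1.
(a,b)_47: α=0, u≡34; β=1, v≡7 (mod 47); (34|47)=+1, (7|47)=+1; sign (−1)^0·+1^1·+1^0 = +1.
Ram(-1390534, -1927) = {23, 41, 43, ∞}; no ℚ_23-point on the conic.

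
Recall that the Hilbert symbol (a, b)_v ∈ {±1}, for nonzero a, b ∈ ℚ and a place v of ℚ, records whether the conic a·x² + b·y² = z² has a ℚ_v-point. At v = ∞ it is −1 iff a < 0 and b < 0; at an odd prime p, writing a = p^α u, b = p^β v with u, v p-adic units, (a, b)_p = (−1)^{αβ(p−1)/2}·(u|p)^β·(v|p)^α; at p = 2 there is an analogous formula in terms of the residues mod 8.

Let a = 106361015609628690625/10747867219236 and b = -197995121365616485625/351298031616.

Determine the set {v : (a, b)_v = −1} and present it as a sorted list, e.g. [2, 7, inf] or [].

[5, 13, 23, 31]

Mod squares: a ≡ 131905, b ≡ -342953. Check v ∈ {∞, 2, 3, 5, 7, 11, 13, 23, 31, 37, 47, 59}.
v=5: a=5^5·(≡1), b=5^4·(≡3) mod 5; (1|5)=+1, (3|5)=-1; (−1)^{5·4·2}·(+1)^4·(-1)^5 = -1.
v=47: a=47^2·(≡31), b=47^2·(≡1) mod 47; (31|47)=-1, (1|47)=+1; (−1)^{2·2·23}·(-1)^2·(+1)^2 = +1.
v=11: a=11^2·(≡3), b=11^4·(≡3) mod 11; (3|11)=+1, (3|11)=+1; (−1)^{2·4·5}·(+1)^4·(+1)^2 = +1.
v=31: a=31^1·(≡5), b=31^1·(≡2) mod 31; (5|31)=+1, (2|31)=+1; (−1)^{1·1·15}·(+1)^1·(+1)^1 = -1.
v=2: v_2(a)=-2, v_2(b)=-12; units ≡ 1, 7 (mod 8); ε·ε+αω+βω = 0·1+-2·0+-12·0 ≡ 0  ⇒  (a,b)_2 = +1.
v=3: a=3^-8·(≡1), b=3^-6·(≡1) mod 3; (1|3)=+1, (1|3)=+1; (−1)^{-8·-6·1}·(+1)^-6·(+1)^-8 = +1.
v=13: a=13^6·(≡6), b=13^5·(≡1) mod 13; (6|13)=-1, (1|13)=+1; (−1)^{6·5·6}·(-1)^5·(+1)^6 = -1.
v=37: a=37^1·(≡24), b=37^1·(≡14) mod 37; (24|37)=-1, (14|37)=-1; (−1)^{1·1·18}·(-1)^1·(-1)^1 = +1.
v=7: a=7^-6·(≡4), b=7^-6·(≡6) mod 7; (4|7)=+1, (6|7)=-1; (−1)^{-6·-6·3}·(+1)^-6·(-1)^-6 = +1.
v=∞: 131905 > 0 and -342953 < 0  ⇒  (a,b)_∞ = +1.
v=23: a=23^1·(≡13), b=23^1·(≡2) mod 23; (13|23)=+1, (2|23)=+1; (−1)^{1·1·11}·(+1)^1·(+1)^1 = -1.
v=59: a=59^-2·(≡32), b=59^0·(≡10) mod 59; (32|59)=-1, (10|59)=-1; (−1)^{-2·0·29}·(-1)^0·(-1)^-2 = +1.
(131905, -342953 / ℚ) ramifies at {5, 13, 23, 31}: a division algebra.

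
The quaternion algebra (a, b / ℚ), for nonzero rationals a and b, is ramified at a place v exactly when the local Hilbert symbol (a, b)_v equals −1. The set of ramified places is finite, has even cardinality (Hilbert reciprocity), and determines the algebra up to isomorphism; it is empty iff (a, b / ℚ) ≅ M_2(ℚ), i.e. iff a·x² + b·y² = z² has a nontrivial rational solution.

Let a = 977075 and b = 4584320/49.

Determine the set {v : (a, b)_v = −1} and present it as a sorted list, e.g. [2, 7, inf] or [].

[5, 13]

Mod squares: a ≡ 323, b ≡ 71630. Check v ∈ {∞, 2, 5, 7, 11, 13, 17, 19, 29}.
v=5: a=5^2·(≡3), b=5^1·(≡1) mod 5; (3|5)=-1, (1|5)=+1; (−1)^{2·1·2}·(-1)^1·(+1)^2 = -1.
v=7: a=7^0·(≡1), b=7^-2·(≡6) mod 7; (1|7)=+1, (6|7)=-1; (−1)^{0·-2·3}·(+1)^-2·(-1)^0 = +1.
v=19: a=19^1·(≡11), b=19^1·(≡12) mod 19; (11|19)=+1, (12|19)=-1; (−1)^{1·1·9}·(+1)^1·(-1)^1 = +1.
v=∞: 323 > 0 and 71630 > 0  ⇒  (a,b)_∞ = +1.
v=29: a=29^0·(≡7), b=29^1·(≡16) mod 29; (7|29)=+1, (16|29)=+1; (−1)^{0·1·14}·(+1)^1·(+1)^0 = +1.
v=13: a=13^0·(≡8), b=13^1·(≡8) mod 13; (8|13)=-1, (8|13)=-1; (−1)^{0·1·6}·(-1)^1·(-1)^0 = -1.
v=17: a=17^1·(≡15), b=17^0·(≡1) mod 17; (15|17)=+1, (1|17)=+1; (−1)^{1·0·8}·(+1)^0·(+1)^1 = +1.
v=2: v_2(a)=0, v_2(b)=7; units ≡ 3, 7 (mod 8); ε·ε+αω+βω = 1·1+0·0+7·1 ≡ 0  ⇒  (a,b)_2 = +1.
v=11: a=11^2·(≡1), b=11^0·(≡3) mod 11; (1|11)=+1, (3|11)=+1; (−1)^{2·0·5}·(+1)^0·(+1)^2 = +1.
Ram(323, 71630) = {5, 13}; no ℚ_5-point on the conic.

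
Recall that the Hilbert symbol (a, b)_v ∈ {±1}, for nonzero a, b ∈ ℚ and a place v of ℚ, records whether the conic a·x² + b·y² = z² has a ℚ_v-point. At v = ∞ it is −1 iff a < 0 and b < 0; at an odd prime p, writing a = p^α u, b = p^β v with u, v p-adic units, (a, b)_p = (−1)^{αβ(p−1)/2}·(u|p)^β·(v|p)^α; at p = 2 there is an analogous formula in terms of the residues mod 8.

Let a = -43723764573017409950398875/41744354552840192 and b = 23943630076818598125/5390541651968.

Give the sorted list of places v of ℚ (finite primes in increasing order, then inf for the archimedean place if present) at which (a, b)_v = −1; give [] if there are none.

[3, 29]

Mod squares: a ≡ -620310, b ≡ 186. Check v ∈ {∞, 2, 3, 5, 7, 11, 13, 23, 29, 31, 53}.
v=2: v_2(a)=-23, v_2(b)=-17; units ≡ 5, 5 (mod 8); ε·ε+αω+βω = 0·0+-23·1+-17·1 ≡ 0  ⇒  (a,b)_2 = +1.
v=13: a=13^2·(≡11), b=13^0·(≡1) mod 13; (11|13)=-1, (1|13)=+1; (−1)^{2·0·6}·(-1)^0·(+1)^2 = +1.
v=23: a=23^5·(≡6), b=23^4·(≡3) mod 23; (6|23)=+1, (3|23)=+1; (−1)^{5·4·11}·(+1)^4·(+1)^5 = +1.
v=11: a=11^-6·(≡7), b=11^-4·(≡2) mod 11; (7|11)=-1, (2|11)=-1; (−1)^{-6·-4·5}·(-1)^-4·(-1)^-6 = +1.
v=7: a=7^4·(≡4), b=7^4·(≡2) mod 7; (4|7)=+1, (2|7)=+1; (−1)^{4·4·3}·(+1)^4·(+1)^4 = +1.
v=53: a=53^-2·(≡19), b=53^-2·(≡21) mod 53; (19|53)=-1, (21|53)=-1; (−1)^{-2·-2·26}·(-1)^-2·(-1)^-2 = +1.
v=29: a=29^3·(≡26), b=29^2·(≡12) mod 29; (26|29)=-1, (12|29)=-1; (−1)^{3·2·14}·(-1)^2·(-1)^3 = -1.
v=∞: -620310 < 0 and 186 > 0  ⇒  (a,b)_∞ = +1.
v=3: a=3^11·(≡2), b=3^7·(≡2) mod 3; (2|3)=-1, (2|3)=-1; (−1)^{11·7·1}·(-1)^7·(-1)^11 = -1.
v=31: a=31^1·(≡4), b=31^1·(≡3) mod 31; (4|31)=+1, (3|31)=-1; (−1)^{1·1·15}·(+1)^1·(-1)^1 = +1.
v=5: a=5^3·(≡2), b=5^4·(≡4) mod 5; (2|5)=-1, (4|5)=+1; (−1)^{3·4·2}·(-1)^4·(+1)^3 = +1.
Ram(-620310, 186) = {3, 29}; no ℚ_3-point on the conic.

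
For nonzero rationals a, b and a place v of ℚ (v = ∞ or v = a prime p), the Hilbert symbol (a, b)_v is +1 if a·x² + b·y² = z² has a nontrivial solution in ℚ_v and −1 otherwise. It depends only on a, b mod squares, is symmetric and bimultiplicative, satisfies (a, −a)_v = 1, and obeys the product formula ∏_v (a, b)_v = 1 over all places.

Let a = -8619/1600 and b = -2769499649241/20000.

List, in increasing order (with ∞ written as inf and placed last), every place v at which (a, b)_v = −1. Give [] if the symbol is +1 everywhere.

[2, 3, 17, inf]

Mod squares: a ≡ -51, b ≡ -258. Check v ∈ {∞, 2, 3, 5, 13, 17, 43}.
v=2: v_2(a)=-6, v_2(b)=-5; units ≡ 5, 7 (mod 8); ε·ε+αω+βω = 0·1+-6·0+-5·1 ≡ 1  ⇒  (a,b)_2 = -1.
v=17: a=17^1·(≡10), b=17^4·(≡10) mod 17; (10|17)=-1, (10|17)=-1; (−1)^{1·4·8}·(-1)^4·(-1)^1 = -1.
v=∞: -51 < 0 and -258 < 0  ⇒  (a,b)_∞ = -1.
v=43: a=43^0·(≡17), b=43^1·(≡2) mod 43; (17|43)=+1, (2|43)=-1; (−1)^{0·1·21}·(+1)^1·(-1)^0 = +1.
v=5: a=5^-2·(≡4), b=5^-4·(≡2) mod 5; (4|5)=+1, (2|5)=-1; (−1)^{-2·-4·2}·(+1)^-4·(-1)^-2 = +1.
v=13: a=13^2·(≡1), b=13^4·(≡7) mod 13; (1|13)=+1, (7|13)=-1; (−1)^{2·4·6}·(+1)^4·(-1)^2 = +1.
v=3: a=3^1·(≡1), b=3^3·(≡1) mod 3; (1|3)=+1, (1|3)=+1; (−1)^{1·3·1}·(+1)^3·(+1)^1 = -1.
(-51, -258 / ℚ) ramifies at {2, 3, 17, ∞}: a division algebra.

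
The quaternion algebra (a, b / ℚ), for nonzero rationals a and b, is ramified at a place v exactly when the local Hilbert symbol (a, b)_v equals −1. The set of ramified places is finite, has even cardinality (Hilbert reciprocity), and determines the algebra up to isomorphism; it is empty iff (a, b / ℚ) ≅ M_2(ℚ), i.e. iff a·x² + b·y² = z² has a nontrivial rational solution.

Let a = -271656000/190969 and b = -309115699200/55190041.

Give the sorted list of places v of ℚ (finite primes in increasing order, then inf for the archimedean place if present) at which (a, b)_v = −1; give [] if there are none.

Mod squares: a ≡ -385, b ≡ -77. Check v ∈ {∞, 2, 3, 5, 7, 11, 17, 19, 23}.
v=7: a=7^3·(≡4), b=7^1·(≡5) mod 7; (4|7)=+1, (5|7)=-1; (−1)^{3·1·3}·(+1)^1·(-1)^3 = +1.
v=5: a=5^3·(≡3), b=5^2·(≡2) mod 5; (3|5)=-1, (2|5)=-1; (−1)^{3·2·2}·(-1)^2·(-1)^3 = -1.
v=11: a=11^1·(≡5), b=11^3·(≡4) mod 11; (5|11)=+1, (4|11)=+1; (−1)^{1·3·5}·(+1)^3·(+1)^1 = -1.
v=23: a=23^-2·(≡8), b=23^-2·(≡7) mod 23; (8|23)=+1, (7|23)=-1; (−1)^{-2·-2·11}·(+1)^-2·(-1)^-2 = +1.
v=17: a=17^0·(≡7), b=17^-2·(≡1) mod 17; (7|17)=-1, (1|17)=+1; (−1)^{0·-2·8}·(-1)^-2·(+1)^0 = +1.
v=2: v_2(a)=6, v_2(b)=14; units ≡ 7, 3 (mod 8); ε·ε+αω+βω = 1·1+6·1+14·0 ≡ 1  ⇒  (a,b)_2 = -1.
v=∞: -385 < 0 and -77 < 0  ⇒  (a,b)_∞ = -1.
v=3: a=3^2·(≡2), b=3^4·(≡1) mod 3; (2|3)=-1, (1|3)=+1; (−1)^{2·4·1}·(-1)^4·(+1)^2 = +1.
v=19: a=19^-2·(≡14), b=19^-2·(≡10) mod 19; (14|19)=-1, (10|19)=-1; (−1)^{-2·-2·9}·(-1)^-2·(-1)^-2 = +1.
|Ram(-385, -77)| = 4, even; anisotropic at {2, 5, 11, ∞}.

[2, 5, 11, inf]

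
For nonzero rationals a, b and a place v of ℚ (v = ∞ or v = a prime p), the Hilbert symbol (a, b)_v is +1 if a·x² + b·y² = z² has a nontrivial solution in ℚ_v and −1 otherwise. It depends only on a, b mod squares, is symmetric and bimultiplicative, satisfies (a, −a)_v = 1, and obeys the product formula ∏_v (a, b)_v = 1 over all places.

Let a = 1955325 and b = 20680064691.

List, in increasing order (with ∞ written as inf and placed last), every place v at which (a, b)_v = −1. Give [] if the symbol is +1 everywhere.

(a, b) ≡ (93, 13299) mod (ℚ^×)²; places V = {2, 3, 5, 11, 13, 29, 31, 43, ∞}.
(a,b)_31: α=1, u≡21; β=1, v≡3 (mod 31); (21|31)=-1, (3|31)=-1; sign (−1)^1·-1^1·-1^1 = -1.
(a,b)_29: α=2, u≡5; β=2, v≡26 (mod 29); (5|29)=+1, (26|29)=-1; sign (−1)^0·+1^2·-1^2 = +1.
(a,b)_2: α=0, β=0; u≡5, v≡3 (mod 8); ε(u)ε(v)=0·1, αω(v)=0·1, βω(u)=0·1; sum ≡ 0  ⇒  +1.
(a,b)_5: α=2, u≡3; β=0, v≡1 (mod 5); (3|5)=-1, (1|5)=+1; sign (−1)^0·-1^0·+1^2 = +1.
(a,b)_11: α=0, u≡9; β=1, v≡6 (mod 11); (9|11)=+1, (6|11)=-1; sign (−1)^0·+1^1·-1^0 = +1.
(a,b)_43: α=0, u≡29; β=2, v≡30 (mod 43); (29|43)=-1, (30|43)=-1; sign (−1)^0·-1^2·-1^0 = +1.
(a,b)_3: α=1, u≡1; β=1, v≡2 (mod 3); (1|3)=+1, (2|3)=-1; sign (−1)^1·+1^1·-1^1 = +1.
(a,b)_13: α=0, u≡8; β=1, v≡9 (mod 13); (8|13)=-1, (9|13)=+1; sign (−1)^0·-1^1·+1^0 = -1.
(a,b)_∞: sgn(93)=+, sgn(13299)=+, so +1.
|Ram(93, 13299)| = 2, even; anisotropic at {13, 31}.

[13, 31]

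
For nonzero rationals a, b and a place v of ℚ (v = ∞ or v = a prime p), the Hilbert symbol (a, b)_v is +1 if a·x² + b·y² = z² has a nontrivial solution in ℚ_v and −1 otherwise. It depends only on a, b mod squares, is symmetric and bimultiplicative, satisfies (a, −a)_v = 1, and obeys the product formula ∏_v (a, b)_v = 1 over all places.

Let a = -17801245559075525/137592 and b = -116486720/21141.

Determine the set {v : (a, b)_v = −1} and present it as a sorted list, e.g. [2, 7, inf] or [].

[2, 3, 5, 19, 23, inf]

(a, b) ≡ (-2262, -1077205) mod (ℚ^×)²; places V = {2, 3, 5, 7, 13, 17, 19, 23, 29, ∞}.
(a,b)_19: α=2, u≡14; β=1, v≡6 (mod 19); (14|19)=-1, (6|19)=+1; sign (−1)^0·-1^1·+1^2 = -1.
(a,b)_∞: sgn(-2262)=−, sgn(-1077205)=−, so -1.
(a,b)_2: α=-3, β=6; u≡5, v≡3 (mod 8); ε(u)ε(v)=0·1, αω(v)=-3·1, βω(u)=6·1; sum ≡ 1  ⇒  -1.
(a,b)_3: α=-3, u≡2; β=-6, v≡2 (mod 3); (2|3)=-1, (2|3)=-1; sign (−1)^0·-1^-6·-1^-3 = -1.
(a,b)_7: α=-2, u≡6; β=2, v≡4 (mod 7); (6|7)=-1, (4|7)=+1; sign (−1)^0·-1^2·+1^-2 = +1.
(a,b)_17: α=2, u≡8; β=1, v≡3 (mod 17); (8|17)=+1, (3|17)=-1; sign (−1)^0·+1^1·-1^2 = +1.
(a,b)_23: α=4, u≡20; β=1, v≡13 (mod 23); (20|23)=-1, (13|23)=+1; sign (−1)^0·-1^1·+1^4 = -1.
(a,b)_13: α=-1, u≡6; β=0, v≡9 (mod 13); (6|13)=-1, (9|13)=+1; sign (−1)^0·-1^0·+1^-1 = +1.
(a,b)_29: α=3, u≡22; β=-1, v≡4 (mod 29); (22|29)=+1, (4|29)=+1; sign (−1)^0·+1^-1·+1^3 = +1.
(a,b)_5: α=2, u≡2; β=1, v≡1 (mod 5); (2|5)=-1, (1|5)=+1; sign (−1)^0·-1^1·+1^2 = -1.
Ram(-2262, -1077205) = {2, 3, 5, 19, 23, ∞}; no ℚ_2-point on the conic.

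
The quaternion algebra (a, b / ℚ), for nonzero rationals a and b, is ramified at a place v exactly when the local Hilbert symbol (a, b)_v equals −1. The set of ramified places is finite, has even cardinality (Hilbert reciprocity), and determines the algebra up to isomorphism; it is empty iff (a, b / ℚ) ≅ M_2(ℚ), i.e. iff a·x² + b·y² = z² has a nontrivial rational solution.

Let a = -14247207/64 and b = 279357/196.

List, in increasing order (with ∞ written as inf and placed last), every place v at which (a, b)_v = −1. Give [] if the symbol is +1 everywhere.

[3, 19]

(a, b) ≡ (-9367, 1653) mod (ℚ^×)²; places V = {2, 3, 7, 13, 17, 19, 29, ∞}.
(a,b)_∞: sgn(-9367)=−, sgn(1653)=+, so +1.
(a,b)_19: α=1, u≡11; β=1, v≡9 (mod 19); (11|19)=+1, (9|19)=+1; sign (−1)^1·+1^1·+1^1 = -1.
(a,b)_2: α=-6, β=-2; u≡1, v≡5 (mod 8); ε(u)ε(v)=0·0, αω(v)=-6·1, βω(u)=-2·0; sum ≡ 0  ⇒  +1.
(a,b)_17: α=1, u≡14; β=0, v≡9 (mod 17); (14|17)=-1, (9|17)=+1; sign (−1)^0·-1^0·+1^1 = +1.
(a,b)_3: α=2, u≡2; β=1, v≡2 (mod 3); (2|3)=-1, (2|3)=-1; sign (−1)^0·-1^1·-1^2 = -1.
(a,b)_7: α=0, u≡5; β=-2, v≡2 (mod 7); (5|7)=-1, (2|7)=+1; sign (−1)^0·-1^-2·+1^0 = +1.
(a,b)_29: α=1, u≡1; β=1, v≡20 (mod 29); (1|29)=+1, (20|29)=+1; sign (−1)^0·+1^1·+1^1 = +1.
(a,b)_13: α=2, u≡11; β=2, v≡2 (mod 13); (11|13)=-1, (2|13)=-1; sign (−1)^0·-1^2·-1^2 = +1.
Ram(-9367, 1653) = {3, 19}; no ℚ_3-point on the conic.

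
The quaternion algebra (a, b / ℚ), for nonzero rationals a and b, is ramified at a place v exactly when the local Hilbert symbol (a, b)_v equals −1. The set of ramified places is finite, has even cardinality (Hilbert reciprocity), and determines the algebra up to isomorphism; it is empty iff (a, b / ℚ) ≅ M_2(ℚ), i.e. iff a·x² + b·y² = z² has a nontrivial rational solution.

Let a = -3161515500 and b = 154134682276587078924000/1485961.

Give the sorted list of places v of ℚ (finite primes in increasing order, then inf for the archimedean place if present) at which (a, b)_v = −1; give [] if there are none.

(a, b) ≡ (-12155, 510) mod (ℚ^×)²; places V = {2, 3, 5, 11, 13, 17, 19, 23, 41, 53, ∞}.
(a,b)_23: α=0, u≡8; β=-2, v≡2 (mod 23); (8|23)=+1, (2|23)=+1; sign (−1)^0·+1^-2·+1^0 = +1.
(a,b)_13: α=1, u≡9; β=2, v≡3 (mod 13); (9|13)=+1, (3|13)=+1; sign (−1)^0·+1^2·+1^1 = +1.
(a,b)_17: α=3, u≡1; β=5, v≡8 (mod 17); (1|17)=+1, (8|17)=+1; sign (−1)^0·+1^5·+1^3 = +1.
(a,b)_11: α=1, u≡8; β=2, v≡1 (mod 11); (8|11)=-1, (1|11)=+1; sign (−1)^0·-1^2·+1^1 = +1.
(a,b)_53: α=0, u≡8; β=-2, v≡41 (mod 53); (8|53)=-1, (41|53)=-1; sign (−1)^0·-1^-2·-1^0 = +1.
(a,b)_2: α=2, β=5; u≡5, v≡7 (mod 8); ε(u)ε(v)=0·1, αω(v)=2·0, βω(u)=5·1; sum ≡ 1  ⇒  -1.
(a,b)_3: α=2, u≡1; β=7, v≡2 (mod 3); (1|3)=+1, (2|3)=-1; sign (−1)^0·+1^7·-1^2 = +1.
(a,b)_41: α=0, u≡35; β=2, v≡2 (mod 41); (35|41)=-1, (2|41)=+1; sign (−1)^0·-1^2·+1^0 = +1.
(a,b)_∞: sgn(-12155)=−, sgn(510)=+, so +1.
(a,b)_5: α=3, u≡1; β=3, v≡2 (mod 5); (1|5)=+1, (2|5)=-1; sign (−1)^0·+1^3·-1^3 = -1.
(a,b)_19: α=0, u≡7; β=2, v≡11 (mod 19); (7|19)=+1, (11|19)=+1; sign (−1)^0·+1^2·+1^0 = +1.
(-12155, 510 / ℚ) ramifies at {2, 5}: a division algebra.

[2, 5]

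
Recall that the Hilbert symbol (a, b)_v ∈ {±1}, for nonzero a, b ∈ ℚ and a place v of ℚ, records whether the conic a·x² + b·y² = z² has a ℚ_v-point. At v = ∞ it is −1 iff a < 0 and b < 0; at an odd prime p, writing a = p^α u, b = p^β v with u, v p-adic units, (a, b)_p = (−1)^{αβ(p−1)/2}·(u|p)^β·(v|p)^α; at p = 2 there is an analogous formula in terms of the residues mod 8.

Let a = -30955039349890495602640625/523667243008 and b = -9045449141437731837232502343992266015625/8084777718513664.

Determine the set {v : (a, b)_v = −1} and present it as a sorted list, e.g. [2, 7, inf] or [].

[2, 19, 23, 37, 41, inf]

Mod squares: a ≡ -533, b ≡ -16169. Check v ∈ {∞, 2, 5, 7, 11, 13, 17, 19, 23, 37, 41}.
v=2: v_2(a)=-24, v_2(b)=-36; units ≡ 3, 7 (mod 8); ε·ε+αω+βω = 1·1+-24·0+-36·1 ≡ 1  ⇒  (a,b)_2 = -1.
v=19: a=19^4·(≡10), b=19^7·(≡11) mod 19; (10|19)=-1, (11|19)=+1; (−1)^{4·7·9}·(-1)^7·(+1)^4 = -1.
v=11: a=11^6·(≡8), b=11^6·(≡1) mod 11; (8|11)=-1, (1|11)=+1; (−1)^{6·6·5}·(-1)^6·(+1)^6 = +1.
v=13: a=13^-1·(≡5), b=13^2·(≡12) mod 13; (5|13)=-1, (12|13)=+1; (−1)^{-1·2·6}·(-1)^2·(+1)^-1 = +1.
v=5: a=5^6·(≡2), b=5^8·(≡1) mod 5; (2|5)=-1, (1|5)=+1; (−1)^{6·8·2}·(-1)^8·(+1)^6 = +1.
v=∞: -533 < 0 and -16169 < 0  ⇒  (a,b)_∞ = -1.
v=41: a=41^1·(≡15), b=41^2·(≡14) mod 41; (15|41)=-1, (14|41)=-1; (−1)^{1·2·20}·(-1)^2·(-1)^1 = -1.
v=23: a=23^2·(≡15), b=23^3·(≡10) mod 23; (15|23)=-1, (10|23)=-1; (−1)^{2·3·11}·(-1)^3·(-1)^2 = -1.
v=7: a=7^-4·(≡6), b=7^-6·(≡4) mod 7; (6|7)=-1, (4|7)=+1; (−1)^{-4·-6·3}·(-1)^-6·(+1)^-4 = +1.
v=37: a=37^2·(≡19), b=37^3·(≡11) mod 37; (19|37)=-1, (11|37)=+1; (−1)^{2·3·18}·(-1)^3·(+1)^2 = -1.
v=17: a=17^2·(≡10), b=17^4·(≡1) mod 17; (10|17)=-1, (1|17)=+1; (−1)^{2·4·8}·(-1)^4·(+1)^2 = +1.
Ram(-533, -16169) = {2, 19, 23, 37, 41, ∞}; no ℚ_2-point on the conic.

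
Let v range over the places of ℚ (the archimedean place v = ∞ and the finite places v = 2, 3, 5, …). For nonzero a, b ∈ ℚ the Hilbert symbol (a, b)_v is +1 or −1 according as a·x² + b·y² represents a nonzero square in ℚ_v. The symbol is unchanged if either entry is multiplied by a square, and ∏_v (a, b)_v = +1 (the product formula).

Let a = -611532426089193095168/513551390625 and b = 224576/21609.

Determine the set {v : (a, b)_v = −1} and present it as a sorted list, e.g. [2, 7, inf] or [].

(a, b) ≡ (-23693, 29) mod (ℚ^×)²; places V = {2, 3, 5, 7, 11, 13, 19, 23, 29, 41, 43, ∞}.
(a,b)_∞: sgn(-23693)=−, sgn(29)=+, so +1.
(a,b)_2: α=14, β=6; u≡3, v≡5 (mod 8); ε(u)ε(v)=1·0, αω(v)=14·1, βω(u)=6·1; sum ≡ 0  ⇒  +1.
(a,b)_29: α=1, u≡13; β=1, v≡22 (mod 29); (13|29)=+1, (22|29)=+1; sign (−1)^0·+1^1·+1^1 = +1.
(a,b)_43: α=1, u≡33; β=0, v≡20 (mod 43); (33|43)=-1, (20|43)=-1; sign (−1)^0·-1^0·-1^1 = -1.
(a,b)_5: α=-6, u≡3; β=0, v≡4 (mod 5); (3|5)=-1, (4|5)=+1; sign (−1)^0·-1^0·+1^-6 = +1.
(a,b)_11: α=6, u≡5; β=2, v≡6 (mod 11); (5|11)=+1, (6|11)=-1; sign (−1)^0·+1^2·-1^6 = +1.
(a,b)_13: α=-2, u≡6; β=0, v≡9 (mod 13); (6|13)=-1, (9|13)=+1; sign (−1)^0·-1^0·+1^-2 = +1.
(a,b)_19: α=1, u≡11; β=0, v≡12 (mod 19); (11|19)=+1, (12|19)=-1; sign (−1)^0·+1^0·-1^1 = -1.
(a,b)_23: α=2, u≡10; β=0, v≡8 (mod 23); (10|23)=-1, (8|23)=+1; sign (−1)^0·-1^0·+1^2 = +1.
(a,b)_7: α=-4, u≡1; β=-4, v≡1 (mod 7); (1|7)=+1, (1|7)=+1; sign (−1)^0·+1^-4·+1^-4 = +1.
(a,b)_3: α=-4, u≡1; β=-2, v≡2 (mod 3); (1|3)=+1, (2|3)=-1; sign (−1)^0·+1^-2·-1^-4 = +1.
(a,b)_41: α=2, u≡2; β=0, v≡30 (mod 41); (2|41)=+1, (30|41)=-1; sign (−1)^0·+1^0·-1^2 = +1.
(-23693, 29 / ℚ) ramifies at {19, 43}: a division algebra.

[19, 43]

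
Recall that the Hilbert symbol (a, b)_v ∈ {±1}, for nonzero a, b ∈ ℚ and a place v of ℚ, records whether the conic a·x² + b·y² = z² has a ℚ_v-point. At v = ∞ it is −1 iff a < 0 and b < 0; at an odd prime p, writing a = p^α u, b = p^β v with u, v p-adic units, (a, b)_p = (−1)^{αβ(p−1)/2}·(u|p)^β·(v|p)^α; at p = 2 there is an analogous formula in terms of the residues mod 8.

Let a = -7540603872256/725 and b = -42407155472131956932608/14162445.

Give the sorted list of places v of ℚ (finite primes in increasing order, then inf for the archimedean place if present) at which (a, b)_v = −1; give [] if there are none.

(a, b) ≡ (-29, -429065) mod (ℚ^×)²; places V = {2, 3, 5, 7, 11, 13, 17, 23, 29, 41, ∞}.
(a,b)_2: α=10, β=26; u≡3, v≡7 (mod 8); ε(u)ε(v)=1·1, αω(v)=10·0, βω(u)=26·1; sum ≡ 1  ⇒  -1.
(a,b)_41: α=2, u≡6; β=3, v≡40 (mod 41); (6|41)=-1, (40|41)=+1; sign (−1)^0·-1^3·+1^2 = -1.
(a,b)_11: α=0, u≡4; β=-2, v≡1 (mod 11); (4|11)=+1, (1|11)=+1; sign (−1)^0·+1^-2·+1^0 = +1.
(a,b)_13: α=2, u≡4; β=3, v≡11 (mod 13); (4|13)=+1, (11|13)=-1; sign (−1)^0·+1^3·-1^2 = +1.
(a,b)_17: α=0, u≡6; β=-2, v≡16 (mod 17); (6|17)=-1, (16|17)=+1; sign (−1)^0·-1^-2·+1^0 = +1.
(a,b)_7: α=2, u≡5; β=3, v≡1 (mod 7); (5|7)=-1, (1|7)=+1; sign (−1)^0·-1^3·+1^2 = -1.
(a,b)_23: α=2, u≡21; β=3, v≡21 (mod 23); (21|23)=-1, (21|23)=-1; sign (−1)^0·-1^3·-1^2 = -1.
(a,b)_3: α=0, u≡1; β=-4, v≡1 (mod 3); (1|3)=+1, (1|3)=+1; sign (−1)^0·+1^-4·+1^0 = +1.
(a,b)_∞: sgn(-29)=−, sgn(-429065)=−, so -1.
(a,b)_29: α=-1, u≡9; β=0, v≡17 (mod 29); (9|29)=+1, (17|29)=-1; sign (−1)^0·+1^0·-1^-1 = -1.
(a,b)_5: α=-2, u≡1; β=-1, v≡3 (mod 5); (1|5)=+1, (3|5)=-1; sign (−1)^0·+1^-1·-1^-2 = +1.
Ram(-29, -429065) = {2, 7, 23, 29, 41, ∞}; no ℚ_2-point on the conic.

[2, 7, 23, 29, 41, inf]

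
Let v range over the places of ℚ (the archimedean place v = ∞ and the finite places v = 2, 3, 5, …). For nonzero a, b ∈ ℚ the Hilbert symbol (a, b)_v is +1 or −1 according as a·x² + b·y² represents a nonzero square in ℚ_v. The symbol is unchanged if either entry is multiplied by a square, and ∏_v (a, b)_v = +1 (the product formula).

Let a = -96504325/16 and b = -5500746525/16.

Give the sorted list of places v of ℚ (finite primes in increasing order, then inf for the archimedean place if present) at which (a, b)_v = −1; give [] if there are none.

Mod squares: a ≡ -37, b ≡ -2109. Check v ∈ {∞, 2, 3, 5, 17, 19, 37}.
v=17: a=17^2·(≡11), b=17^2·(≡15) mod 17; (11|17)=-1, (15|17)=+1; (−1)^{2·2·8}·(-1)^2·(+1)^2 = +1.
v=5: a=5^2·(≡2), b=5^2·(≡4) mod 5; (2|5)=-1, (4|5)=+1; (−1)^{2·2·2}·(-1)^2·(+1)^2 = +1.
v=3: a=3^0·(≡2), b=3^1·(≡2) mod 3; (2|3)=-1, (2|3)=-1; (−1)^{0·1·1}·(-1)^1·(-1)^0 = -1.
v=2: v_2(a)=-4, v_2(b)=-4; units ≡ 3, 3 (mod 8); ε·ε+αω+βω = 1·1+-4·1+-4·1 ≡ 1  ⇒  (a,b)_2 = -1.
v=37: a=37^1·(≡1), b=37^1·(≡20) mod 37; (1|37)=+1, (20|37)=-1; (−1)^{1·1·18}·(+1)^1·(-1)^1 = -1.
v=∞: -37 < 0 and -2109 < 0  ⇒  (a,b)_∞ = -1.
v=19: a=19^2·(≡11), b=19^3·(≡14) mod 19; (11|19)=+1, (14|19)=-1; (−1)^{2·3·9}·(+1)^3·(-1)^2 = +1.
(-37, -2109 / ℚ) ramifies at {2, 3, 37, ∞}: a division algebra.

[2, 3, 37, inf]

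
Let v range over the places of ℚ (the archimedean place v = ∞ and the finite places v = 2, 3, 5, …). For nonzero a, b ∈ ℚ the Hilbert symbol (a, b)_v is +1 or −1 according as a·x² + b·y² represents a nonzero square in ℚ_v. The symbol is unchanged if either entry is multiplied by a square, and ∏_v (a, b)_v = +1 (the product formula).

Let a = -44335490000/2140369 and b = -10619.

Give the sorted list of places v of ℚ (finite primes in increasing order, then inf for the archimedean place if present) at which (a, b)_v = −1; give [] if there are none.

(a, b) ≡ (-29, -10619) mod (ℚ^×)²; places V = {2, 5, 7, 11, 17, 19, 23, 29, 37, 41, ∞}.
(a,b)_23: α=2, u≡21; β=0, v≡7 (mod 23); (21|23)=-1, (7|23)=-1; sign (−1)^0·-1^0·-1^2 = +1.
(a,b)_7: α=-2, u≡3; β=1, v≡2 (mod 7); (3|7)=-1, (2|7)=+1; sign (−1)^0·-1^1·+1^-2 = -1.
(a,b)_2: α=4, β=0; u≡3, v≡5 (mod 8); ε(u)ε(v)=1·0, αω(v)=4·1, βω(u)=0·1; sum ≡ 0  ⇒  +1.
(a,b)_37: α=0, u≡29; β=1, v≡9 (mod 37); (29|37)=-1, (9|37)=+1; sign (−1)^0·-1^1·+1^0 = -1.
(a,b)_∞: sgn(-29)=−, sgn(-10619)=−, so -1.
(a,b)_19: α=-2, u≡17; β=0, v≡2 (mod 19); (17|19)=+1, (2|19)=-1; sign (−1)^0·+1^0·-1^-2 = +1.
(a,b)_17: α=2, u≡6; β=0, v≡6 (mod 17); (6|17)=-1, (6|17)=-1; sign (−1)^0·-1^0·-1^2 = +1.
(a,b)_5: α=4, u≡4; β=0, v≡1 (mod 5); (4|5)=+1, (1|5)=+1; sign (−1)^0·+1^0·+1^4 = +1.
(a,b)_29: α=1, u≡7; β=0, v≡24 (mod 29); (7|29)=+1, (24|29)=+1; sign (−1)^0·+1^0·+1^1 = +1.
(a,b)_41: α=0, u≡3; β=1, v≡28 (mod 41); (3|41)=-1, (28|41)=-1; sign (−1)^0·-1^1·-1^0 = -1.
(a,b)_11: α=-2, u≡1; β=0, v≡7 (mod 11); (1|11)=+1, (7|11)=-1; sign (−1)^0·+1^0·-1^-2 = +1.
Ram(-29, -10619) = {7, 37, 41, ∞}; no ℚ_7-point on the conic.

[7, 37, 41, inf]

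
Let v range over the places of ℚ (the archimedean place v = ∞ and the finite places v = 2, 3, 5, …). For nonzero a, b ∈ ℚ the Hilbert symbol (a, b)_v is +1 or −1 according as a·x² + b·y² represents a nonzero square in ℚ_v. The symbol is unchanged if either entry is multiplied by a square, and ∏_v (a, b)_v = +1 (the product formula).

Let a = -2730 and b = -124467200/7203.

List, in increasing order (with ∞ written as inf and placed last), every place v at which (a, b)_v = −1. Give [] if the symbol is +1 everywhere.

(a, b) ≡ (-2730, -14586) mod (ℚ^×)²; places V = {2, 3, 5, 7, 11, 13, 17, ∞}.
(a,b)_3: α=1, u≡2; β=-1, v≡1 (mod 3); (2|3)=-1, (1|3)=+1; sign (−1)^1·-1^-1·+1^1 = +1.
(a,b)_17: α=0, u≡7; β=1, v≡8 (mod 17); (7|17)=-1, (8|17)=+1; sign (−1)^0·-1^1·+1^0 = -1.
(a,b)_5: α=1, u≡4; β=2, v≡4 (mod 5); (4|5)=+1, (4|5)=+1; sign (−1)^0·+1^2·+1^1 = +1.
(a,b)_13: α=1, u≡11; β=1, v≡9 (mod 13); (11|13)=-1, (9|13)=+1; sign (−1)^0·-1^1·+1^1 = -1.
(a,b)_2: α=1, β=11; u≡3, v≡3 (mod 8); ε(u)ε(v)=1·1, αω(v)=1·1, βω(u)=11·1; sum ≡ 1  ⇒  -1.
(a,b)_11: α=0, u≡9; β=1, v≡3 (mod 11); (9|11)=+1, (3|11)=+1; sign (−1)^0·+1^1·+1^0 = +1.
(a,b)_7: α=1, u≡2; β=-4, v≡1 (mod 7); (2|7)=+1, (1|7)=+1; sign (−1)^0·+1^-4·+1^1 = +1.
(a,b)_∞: sgn(-2730)=−, sgn(-14586)=−, so -1.
|Ram(-2730, -14586)| = 4, even; anisotropic at {2, 13, 17, ∞}.

[2, 13, 17, inf]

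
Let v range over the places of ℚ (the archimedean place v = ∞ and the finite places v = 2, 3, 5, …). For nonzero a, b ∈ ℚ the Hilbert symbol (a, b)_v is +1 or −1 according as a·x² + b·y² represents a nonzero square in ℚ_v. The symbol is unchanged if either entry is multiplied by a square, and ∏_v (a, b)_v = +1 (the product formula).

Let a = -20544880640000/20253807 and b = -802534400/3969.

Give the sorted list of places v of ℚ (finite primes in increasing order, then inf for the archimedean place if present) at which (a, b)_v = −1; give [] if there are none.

(a, b) ≡ (-219443, -31349) mod (ℚ^×)²; places V = {2, 3, 5, 7, 23, 29, 47, ∞}.
(a,b)_∞: sgn(-219443)=−, sgn(-31349)=−, so -1.
(a,b)_29: α=1, u≡18; β=1, v≡15 (mod 29); (18|29)=-1, (15|29)=-1; sign (−1)^0·-1^1·-1^1 = +1.
(a,b)_47: α=1, u≡30; β=1, v≡40 (mod 47); (30|47)=-1, (40|47)=-1; sign (−1)^1·-1^1·-1^1 = -1.
(a,b)_7: α=-3, u≡1; β=-2, v≡1 (mod 7); (1|7)=+1, (1|7)=+1; sign (−1)^0·+1^-2·+1^-3 = +1.
(a,b)_23: α=1, u≡9; β=1, v≡19 (mod 23); (9|23)=+1, (19|23)=-1; sign (−1)^1·+1^1·-1^1 = +1.
(a,b)_5: α=4, u≡3; β=2, v≡1 (mod 5); (3|5)=-1, (1|5)=+1; sign (−1)^0·-1^2·+1^4 = +1.
(a,b)_2: α=20, β=10; u≡5, v≡3 (mod 8); ε(u)ε(v)=0·1, αω(v)=20·1, βω(u)=10·1; sum ≡ 0  ⇒  +1.
(a,b)_3: α=-10, u≡1; β=-4, v≡1 (mod 3); (1|3)=+1, (1|3)=+1; sign (−1)^0·+1^-4·+1^-10 = +1.
|Ram(-219443, -31349)| = 2, even; anisotropic at {47, ∞}.

[47, inf]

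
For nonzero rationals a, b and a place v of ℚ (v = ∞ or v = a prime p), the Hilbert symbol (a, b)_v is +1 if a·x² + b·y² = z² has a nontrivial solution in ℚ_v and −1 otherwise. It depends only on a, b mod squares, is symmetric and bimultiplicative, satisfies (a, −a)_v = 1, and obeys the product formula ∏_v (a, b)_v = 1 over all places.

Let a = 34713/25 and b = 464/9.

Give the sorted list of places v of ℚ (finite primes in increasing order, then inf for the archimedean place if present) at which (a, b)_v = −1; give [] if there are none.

Mod squares: a ≡ 3857, b ≡ 29. Check v ∈ {∞, 2, 3, 5, 7, 19, 29}.
v=5: a=5^-2·(≡3), b=5^0·(≡1) mod 5; (3|5)=-1, (1|5)=+1; (−1)^{-2·0·2}·(-1)^0·(+1)^-2 = +1.
v=19: a=19^1·(≡10), b=19^0·(≡3) mod 19; (10|19)=-1, (3|19)=-1; (−1)^{1·0·9}·(-1)^0·(-1)^1 = -1.
v=3: a=3^2·(≡2), b=3^-2·(≡2) mod 3; (2|3)=-1, (2|3)=-1; (−1)^{2·-2·1}·(-1)^-2·(-1)^2 = +1.
v=∞: 3857 > 0 and 29 > 0  ⇒  (a,b)_∞ = +1.
v=7: a=7^1·(≡6), b=7^0·(≡1) mod 7; (6|7)=-1, (1|7)=+1; (−1)^{1·0·3}·(-1)^0·(+1)^1 = +1.
v=2: v_2(a)=0, v_2(b)=4; units ≡ 1, 5 (mod 8); ε·ε+αω+βω = 0·0+0·1+4·0 ≡ 0  ⇒  (a,b)_2 = +1.
v=29: a=29^1·(≡27), b=29^1·(≡5) mod 29; (27|29)=-1, (5|29)=+1; (−1)^{1·1·14}·(-1)^1·(+1)^1 = -1.
(3857, 29 / ℚ) ramifies at {19, 29}: a division algebra.

[19, 29]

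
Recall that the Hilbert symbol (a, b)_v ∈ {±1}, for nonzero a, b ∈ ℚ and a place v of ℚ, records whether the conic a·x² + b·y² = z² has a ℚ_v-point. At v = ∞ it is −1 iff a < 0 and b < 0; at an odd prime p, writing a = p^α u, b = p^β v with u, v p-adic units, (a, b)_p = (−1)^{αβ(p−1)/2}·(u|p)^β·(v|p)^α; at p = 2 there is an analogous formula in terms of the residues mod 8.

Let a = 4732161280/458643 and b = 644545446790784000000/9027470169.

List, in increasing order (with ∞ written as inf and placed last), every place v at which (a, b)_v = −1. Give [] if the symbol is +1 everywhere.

[3, 7, 11, 19]

(a, b) ≡ (3135, 266) mod (ℚ^×)²; places V = {2, 3, 5, 7, 11, 17, 19, 23, ∞}.
(a,b)_11: α=1, u≡6; β=2, v≡6 (mod 11); (6|11)=-1, (6|11)=-1; sign (−1)^0·-1^2·-1^1 = -1.
(a,b)_∞: sgn(3135)=+, sgn(266)=+, so +1.
(a,b)_5: α=1, u≡2; β=6, v≡4 (mod 5); (2|5)=-1, (4|5)=+1; sign (−1)^0·-1^6·+1^1 = +1.
(a,b)_3: α=-1, u≡1; β=-10, v≡2 (mod 3); (1|3)=+1, (2|3)=-1; sign (−1)^0·+1^-10·-1^-1 = -1.
(a,b)_2: α=8, β=13; u≡7, v≡5 (mod 8); ε(u)ε(v)=1·0, αω(v)=8·1, βω(u)=13·0; sum ≡ 0  ⇒  +1.
(a,b)_19: α=3, u≡15; β=5, v≡18 (mod 19); (15|19)=-1, (18|19)=-1; sign (−1)^1·-1^5·-1^3 = -1.
(a,b)_7: α=2, u≡6; β=5, v≡3 (mod 7); (6|7)=-1, (3|7)=-1; sign (−1)^0·-1^5·-1^2 = -1.
(a,b)_23: α=-2, u≡21; β=-2, v≡2 (mod 23); (21|23)=-1, (2|23)=+1; sign (−1)^0·-1^-2·+1^-2 = +1.
(a,b)_17: α=-2, u≡12; β=-2, v≡11 (mod 17); (12|17)=-1, (11|17)=-1; sign (−1)^0·-1^-2·-1^-2 = +1.
(3135, 266 / ℚ) ramifies at {3, 7, 11, 19}: a division algebra.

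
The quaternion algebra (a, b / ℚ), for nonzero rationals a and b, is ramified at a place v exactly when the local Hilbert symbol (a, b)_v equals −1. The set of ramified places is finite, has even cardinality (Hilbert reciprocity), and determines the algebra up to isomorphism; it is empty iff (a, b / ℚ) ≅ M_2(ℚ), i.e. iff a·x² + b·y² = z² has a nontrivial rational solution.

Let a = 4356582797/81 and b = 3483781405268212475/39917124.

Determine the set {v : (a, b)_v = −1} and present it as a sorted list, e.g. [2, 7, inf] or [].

Mod squares: a ≡ 88909853, b ≡ 14209739. Check v ∈ {∞, 2, 3, 5, 7, 13, 17, 19, 29, 37, 41, 43, 47}.
v=43: a=43^1·(≡41), b=43^2·(≡18) mod 43; (41|43)=+1, (18|43)=-1; (−1)^{1·2·21}·(+1)^2·(-1)^1 = -1.
v=5: a=5^0·(≡2), b=5^2·(≡1) mod 5; (2|5)=-1, (1|5)=+1; (−1)^{0·2·2}·(-1)^2·(+1)^0 = +1.
v=13: a=13^0·(≡7), b=13^-2·(≡2) mod 13; (7|13)=-1, (2|13)=-1; (−1)^{0·-2·6}·(-1)^-2·(-1)^0 = +1.
v=41: a=41^1·(≡25), b=41^1·(≡13) mod 41; (25|41)=+1, (13|41)=-1; (−1)^{1·1·20}·(+1)^1·(-1)^1 = -1.
v=19: a=19^0·(≡13), b=19^1·(≡15) mod 19; (13|19)=-1, (15|19)=-1; (−1)^{0·1·9}·(-1)^1·(-1)^0 = -1.
v=17: a=17^0·(≡3), b=17^1·(≡7) mod 17; (3|17)=-1, (7|17)=-1; (−1)^{0·1·8}·(-1)^1·(-1)^0 = -1.
v=2: v_2(a)=0, v_2(b)=-2; units ≡ 5, 3 (mod 8); ε·ε+αω+βω = 0·1+0·1+-2·1 ≡ 0  ⇒  (a,b)_2 = +1.
v=∞: 88909853 > 0 and 14209739 > 0  ⇒  (a,b)_∞ = +1.
v=7: a=7^2·(≡1), b=7^4·(≡5) mod 7; (1|7)=+1, (5|7)=-1; (−1)^{2·4·3}·(+1)^4·(-1)^2 = +1.
v=47: a=47^1·(≡44), b=47^2·(≡23) mod 47; (44|47)=-1, (23|47)=-1; (−1)^{1·2·23}·(-1)^2·(-1)^1 = -1.
v=37: a=37^1·(≡28), b=37^1·(≡29) mod 37; (28|37)=+1, (29|37)=-1; (−1)^{1·1·18}·(+1)^1·(-1)^1 = -1.
v=3: a=3^-4·(≡2), b=3^-10·(≡2) mod 3; (2|3)=-1, (2|3)=-1; (−1)^{-4·-10·1}·(-1)^-10·(-1)^-4 = +1.
v=29: a=29^1·(≡9), b=29^1·(≡24) mod 29; (9|29)=+1, (24|29)=+1; (−1)^{1·1·14}·(+1)^1·(+1)^1 = +1.
|Ram(88909853, 14209739)| = 6, even; anisotropic at {17, 19, 37, 41, 43, 47}.

[17, 19, 37, 41, 43, 47]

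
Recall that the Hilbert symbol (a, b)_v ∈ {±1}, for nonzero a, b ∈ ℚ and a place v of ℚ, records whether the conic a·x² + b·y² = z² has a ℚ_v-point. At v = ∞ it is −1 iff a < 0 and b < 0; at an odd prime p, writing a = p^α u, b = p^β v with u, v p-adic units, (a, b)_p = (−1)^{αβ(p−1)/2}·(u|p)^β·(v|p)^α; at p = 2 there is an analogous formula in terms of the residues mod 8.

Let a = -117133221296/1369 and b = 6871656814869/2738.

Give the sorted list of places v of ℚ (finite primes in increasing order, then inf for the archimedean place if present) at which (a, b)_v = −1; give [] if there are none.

[2, 23]

(a, b) ≡ (-3059, 42) mod (ℚ^×)²; places V = {2, 3, 7, 11, 13, 17, 19, 23, 37, ∞}.
(a,b)_19: α=1, u≡18; β=2, v≡7 (mod 19); (18|19)=-1, (7|19)=+1; sign (−1)^0·-1^2·+1^1 = +1.
(a,b)_23: α=1, u≡10; β=2, v≡10 (mod 23); (10|23)=-1, (10|23)=-1; sign (−1)^0·-1^2·-1^1 = -1.
(a,b)_11: α=0, u≡6; β=2, v≡3 (mod 11); (6|11)=-1, (3|11)=+1; sign (−1)^0·-1^2·+1^0 = +1.
(a,b)_13: α=2, u≡1; β=0, v≡10 (mod 13); (1|13)=+1, (10|13)=+1; sign (−1)^0·+1^0·+1^2 = +1.
(a,b)_∞: sgn(-3059)=−, sgn(42)=+, so +1.
(a,b)_3: α=0, u≡1; β=1, v≡2 (mod 3); (1|3)=+1, (2|3)=-1; sign (−1)^0·+1^1·-1^0 = +1.
(a,b)_7: α=3, u≡4; β=3, v≡3 (mod 7); (4|7)=+1, (3|7)=-1; sign (−1)^1·+1^3·-1^3 = +1.
(a,b)_17: α=2, u≡13; β=2, v≡8 (mod 17); (13|17)=+1, (8|17)=+1; sign (−1)^0·+1^2·+1^2 = +1.
(a,b)_2: α=4, β=-1; u≡5, v≡5 (mod 8); ε(u)ε(v)=0·0, αω(v)=4·1, βω(u)=-1·1; sum ≡ 1  ⇒  -1.
(a,b)_37: α=-2, u≡10; β=-2, v≡17 (mod 37); (10|37)=+1, (17|37)=-1; sign (−1)^0·+1^-2·-1^-2 = +1.
Ram(-3059, 42) = {2, 23}; no ℚ_2-point on the conic.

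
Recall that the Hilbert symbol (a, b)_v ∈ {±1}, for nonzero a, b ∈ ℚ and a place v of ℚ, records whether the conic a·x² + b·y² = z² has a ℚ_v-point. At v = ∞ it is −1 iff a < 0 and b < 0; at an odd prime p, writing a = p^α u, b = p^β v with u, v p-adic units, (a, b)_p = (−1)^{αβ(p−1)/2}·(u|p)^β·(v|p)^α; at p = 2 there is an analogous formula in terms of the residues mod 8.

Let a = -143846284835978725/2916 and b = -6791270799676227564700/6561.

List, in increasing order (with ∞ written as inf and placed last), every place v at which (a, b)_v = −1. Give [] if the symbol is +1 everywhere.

(a, b) ≡ (-2821, -33296263) mod (ℚ^×)²; places V = {2, 3, 5, 7, 11, 13, 29, 31, 37, ∞}.
(a,b)_∞: sgn(-2821)=−, sgn(-33296263)=−, so -1.
(a,b)_29: α=2, u≡21; β=3, v≡18 (mod 29); (21|29)=-1, (18|29)=-1; sign (−1)^0·-1^3·-1^2 = -1.
(a,b)_2: α=-2, β=2; u≡3, v≡1 (mod 8); ε(u)ε(v)=1·0, αω(v)=-2·0, βω(u)=2·1; sum ≡ 0  ⇒  +1.
(a,b)_7: α=1, u≡5; β=1, v≡5 (mod 7); (5|7)=-1, (5|7)=-1; sign (−1)^1·-1^1·-1^1 = -1.
(a,b)_31: α=1, u≡16; β=1, v≡17 (mod 31); (16|31)=+1, (17|31)=-1; sign (−1)^1·+1^1·-1^1 = +1.
(a,b)_11: α=6, u≡10; β=7, v≡4 (mod 11); (10|11)=-1, (4|11)=+1; sign (−1)^0·-1^7·+1^6 = -1.
(a,b)_5: α=2, u≡1; β=2, v≡2 (mod 5); (1|5)=+1, (2|5)=-1; sign (−1)^0·+1^2·-1^2 = +1.
(a,b)_37: α=2, u≡1; β=3, v≡8 (mod 37); (1|37)=+1, (8|37)=-1; sign (−1)^0·+1^3·-1^2 = +1.
(a,b)_3: α=-6, u≡2; β=-8, v≡2 (mod 3); (2|3)=-1, (2|3)=-1; sign (−1)^0·-1^-8·-1^-6 = +1.
(a,b)_13: α=1, u≡10; β=1, v≡1 (mod 13); (10|13)=+1, (1|13)=+1; sign (−1)^0·+1^1·+1^1 = +1.
(-2821, -33296263 / ℚ) ramifies at {7, 11, 29, ∞}: a division algebra.

[7, 11, 29, inf]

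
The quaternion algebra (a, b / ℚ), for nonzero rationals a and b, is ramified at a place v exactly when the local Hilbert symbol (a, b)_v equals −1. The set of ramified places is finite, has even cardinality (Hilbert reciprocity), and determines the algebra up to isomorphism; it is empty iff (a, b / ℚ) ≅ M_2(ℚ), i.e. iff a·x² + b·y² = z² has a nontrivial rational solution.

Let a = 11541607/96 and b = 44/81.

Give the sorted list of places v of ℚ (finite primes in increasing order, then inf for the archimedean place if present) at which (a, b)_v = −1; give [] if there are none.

(a, b) ≡ (28842, 11) mod (ℚ^×)²; places V = {2, 3, 7, 11, 19, 23, ∞}.
(a,b)_∞: sgn(28842)=+, sgn(11)=+, so +1.
(a,b)_2: α=-5, β=2; u≡5, v≡3 (mod 8); ε(u)ε(v)=0·1, αω(v)=-5·1, βω(u)=2·1; sum ≡ 1  ⇒  -1.
(a,b)_11: α=1, u≡3; β=1, v≡1 (mod 11); (3|11)=+1, (1|11)=+1; sign (−1)^1·+1^1·+1^1 = -1.
(a,b)_3: α=-1, u≡2; β=-4, v≡2 (mod 3); (2|3)=-1, (2|3)=-1; sign (−1)^0·-1^-4·-1^-1 = -1.
(a,b)_19: α=1, u≡4; β=0, v≡5 (mod 19); (4|19)=+1, (5|19)=+1; sign (−1)^0·+1^0·+1^1 = +1.
(a,b)_7: α=4, u≡1; β=0, v≡4 (mod 7); (1|7)=+1, (4|7)=+1; sign (−1)^0·+1^0·+1^4 = +1.
(a,b)_23: α=1, u≡16; β=0, v≡19 (mod 23); (16|23)=+1, (19|23)=-1; sign (−1)^0·+1^0·-1^1 = -1.
Ram(28842, 11) = {2, 3, 11, 23}; no ℚ_2-point on the conic.

[2, 3, 11, 23]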